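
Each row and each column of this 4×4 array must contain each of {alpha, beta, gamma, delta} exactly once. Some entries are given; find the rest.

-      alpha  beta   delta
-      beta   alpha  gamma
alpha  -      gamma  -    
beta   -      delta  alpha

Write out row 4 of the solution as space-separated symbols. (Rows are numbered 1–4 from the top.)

beta gamma delta alpha

(r1,c1) = gamma
(r2,c1) = delta
(r3,c2) = delta
(r3,c4) = beta
(r4,c2) = gamma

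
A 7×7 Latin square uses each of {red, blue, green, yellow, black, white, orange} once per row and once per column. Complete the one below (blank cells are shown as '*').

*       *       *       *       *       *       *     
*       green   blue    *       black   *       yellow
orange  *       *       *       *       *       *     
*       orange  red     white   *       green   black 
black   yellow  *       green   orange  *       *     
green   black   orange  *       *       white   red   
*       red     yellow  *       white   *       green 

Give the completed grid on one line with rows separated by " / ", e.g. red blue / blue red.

row 5 has {green,yellow,black,orange}; column 3 has {red,blue,yellow,orange} — only white is left for (r5,c3).
row 5 has {green,yellow,black,white,orange}; column 7 has {red,green,yellow,black} — only blue is left for (r5,c7).
row 7 has {red,green,yellow,white}; column 1 has {green,black,orange} — only blue is left for (r7,c1).
row 3 has {orange}; column 7 has {red,blue,green,yellow,black} — only white is left for (r3,c7).
row 4 has {red,green,black,white,orange}; column 1 has {blue,green,black,orange} — only yellow is left for (r4,c1).
row 4 has {red,green,yellow,black,white,orange}; column 5 has {black,white,orange} — only blue is left for (r4,c5).
row 5 has {blue,green,yellow,black,white,orange}; column 6 has {green,white} — only red is left for (r5,c6).
row 6 has {red,green,black,white,orange}; column 5 has {blue,black,white,orange} — only yellow is left for (r6,c5).
row 1 is empty so far; column 7 has {red,blue,green,yellow,black,white} — only orange is left for (r1,c7).
row 2 has {blue,green,yellow,black}; column 6 has {red,green,white} — only orange is left for (r2,c6).
row 3 has {white,orange}; column 2 has {red,green,yellow,black,orange} — only blue is left for (r3,c2).
row 6 has {red,green,yellow,black,white,orange}; column 4 has {green,white} — only blue is left for (r6,c4).
row 7 has {red,blue,green,yellow,white}; column 6 has {red,green,white,orange} — only black is left for (r7,c6).
row 1 has {orange}; column 2 has {red,blue,green,yellow,black,orange} — only white is left for (r1,c2).
row 2 has {blue,green,yellow,black,orange}; column 4 has {blue,green,white} — only red is left for (r2,c4).
row 3 has {blue,white,orange}; column 6 has {red,green,black,white,orange} — only yellow is left for (r3,c6).
row 7 has {red,blue,green,yellow,black,white}; column 4 has {red,blue,green,white} — only orange is left for (r7,c4).
row 1 has {white,orange}; column 1 has {blue,green,yellow,black,orange} — only red is left for (r1,c1).
row 1 has {red,white,orange}; column 5 has {blue,yellow,black,white,orange} — only green is left for (r1,c5).
row 1 has {red,green,white,orange}; column 6 has {red,green,yellow,black,white,orange} — only blue is left for (r1,c6).
row 2 has {red,blue,green,yellow,black,orange}; column 1 has {red,blue,green,yellow,black,orange} — only white is left for (r2,c1).
row 3 has {blue,yellow,white,orange}; column 4 has {red,blue,green,white,orange} — only black is left for (r3,c4).
row 3 has {blue,yellow,black,white,orange}; column 5 has {blue,green,yellow,black,white,orange} — only red is left for (r3,c5).
row 1 has {red,blue,green,white,orange}; column 3 has {red,blue,yellow,white,orange} — only black is left for (r1,c3).
row 1 has {red,blue,green,black,white,orange}; column 4 has {red,blue,green,black,white,orange} — only yellow is left for (r1,c4).
row 3 has {red,blue,yellow,black,white,orange}; column 3 has {red,blue,yellow,black,white,orange} — only green is left for (r3,c3).

red white black yellow green blue orange / white green blue red black orange yellow / orange blue green black red yellow white / yellow orange red white blue green black / black yellow white green orange red blue / green black orange blue yellow white red / blue red yellow orange white black green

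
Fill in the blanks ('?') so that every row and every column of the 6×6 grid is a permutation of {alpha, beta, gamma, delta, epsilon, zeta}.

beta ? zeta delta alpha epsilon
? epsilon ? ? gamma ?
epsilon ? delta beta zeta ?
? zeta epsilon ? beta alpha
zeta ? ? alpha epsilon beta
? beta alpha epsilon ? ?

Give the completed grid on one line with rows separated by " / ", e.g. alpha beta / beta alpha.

(r1,c2) = gamma
(r2,c3) = beta
(r2,c4) = zeta
(r2,c6) = delta
(r3,c2) = alpha
(r3,c6) = gamma
(r4,c4) = gamma
(r5,c2) = delta
(r5,c3) = gamma
(r6,c5) = delta
(r6,c6) = zeta
(r2,c1) = alpha
(r4,c1) = delta
(r6,c1) = gamma

beta gamma zeta delta alpha epsilon / alpha epsilon beta zeta gamma delta / epsilon alpha delta beta zeta gamma / delta zeta epsilon gamma beta alpha / zeta delta gamma alpha epsilon beta / gamma beta alpha epsilon delta zeta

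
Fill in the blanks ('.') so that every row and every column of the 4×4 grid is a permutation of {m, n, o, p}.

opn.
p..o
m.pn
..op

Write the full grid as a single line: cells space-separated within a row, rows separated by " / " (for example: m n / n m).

o p n m / p n m o / m o p n / n m o p

(r1,c4) = m
(r2,c3) = m
(r3,c2) = o
(r4,c1) = n
(r4,c2) = m
(r2,c2) = n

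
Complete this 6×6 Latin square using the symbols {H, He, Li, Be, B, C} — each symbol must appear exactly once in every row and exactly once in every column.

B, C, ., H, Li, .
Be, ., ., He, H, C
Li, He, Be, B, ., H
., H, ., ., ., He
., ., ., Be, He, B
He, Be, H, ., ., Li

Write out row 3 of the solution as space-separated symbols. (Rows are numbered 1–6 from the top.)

Li He Be B C H

(r1,c3) = He
(r1,c6) = Be
(r3,c5) = C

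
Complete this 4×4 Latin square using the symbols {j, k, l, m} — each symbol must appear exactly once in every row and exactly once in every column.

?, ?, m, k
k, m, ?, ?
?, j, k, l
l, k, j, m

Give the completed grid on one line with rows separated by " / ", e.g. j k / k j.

j l m k / k m l j / m j k l / l k j m

(r1,c1) = j
(r1,c2) = l
(r2,c3) = l
(r2,c4) = j
(r3,c1) = m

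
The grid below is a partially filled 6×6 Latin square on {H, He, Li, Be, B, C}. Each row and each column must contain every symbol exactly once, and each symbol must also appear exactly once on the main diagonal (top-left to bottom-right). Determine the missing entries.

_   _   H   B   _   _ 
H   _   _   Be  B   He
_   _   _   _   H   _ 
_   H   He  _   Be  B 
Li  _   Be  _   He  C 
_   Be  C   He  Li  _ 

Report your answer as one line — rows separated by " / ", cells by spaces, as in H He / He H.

Be He H B C Li / H C Li Be B He / He Li B C H Be / C H He Li Be B / Li B Be H He C / B Be C He Li H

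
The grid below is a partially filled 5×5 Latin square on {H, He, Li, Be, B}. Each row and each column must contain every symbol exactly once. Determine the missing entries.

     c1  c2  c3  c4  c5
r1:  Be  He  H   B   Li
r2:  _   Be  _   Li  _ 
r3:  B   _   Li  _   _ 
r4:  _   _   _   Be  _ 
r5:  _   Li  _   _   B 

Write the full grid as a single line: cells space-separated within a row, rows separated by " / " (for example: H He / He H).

Be He H B Li / H Be B Li He / B H Li He Be / Li B He Be H / He Li Be H B

(r3,c2) = H
(r3,c4) = He
(r3,c5) = Be
(r4,c2) = B
(r4,c3) = He
(r4,c5) = H
(r5,c3) = Be
(r5,c4) = H
(r2,c3) = B
(r2,c5) = He
(r4,c1) = Li
(r5,c1) = He
(r2,c1) = H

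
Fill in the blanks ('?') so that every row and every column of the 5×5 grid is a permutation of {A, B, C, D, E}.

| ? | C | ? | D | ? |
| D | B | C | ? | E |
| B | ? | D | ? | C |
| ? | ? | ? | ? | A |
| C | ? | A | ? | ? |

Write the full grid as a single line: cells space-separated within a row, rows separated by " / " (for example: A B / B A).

A C E D B / D B C A E / B A D E C / E D B C A / C E A B D

(r1,c5) = B
(r2,c4) = A
(r3,c4) = E
(r4,c1) = E
(r4,c2) = D
(r4,c3) = B
(r4,c4) = C
(r5,c2) = E
(r5,c4) = B
(r5,c5) = D
(r1,c1) = A
(r1,c3) = E
(r3,c2) = A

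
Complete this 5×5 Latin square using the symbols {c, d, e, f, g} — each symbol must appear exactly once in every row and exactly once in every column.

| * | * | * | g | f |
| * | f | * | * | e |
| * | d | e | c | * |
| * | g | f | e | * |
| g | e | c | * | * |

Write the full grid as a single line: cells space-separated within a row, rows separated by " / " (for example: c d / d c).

e c d g f / c f g d e / f d e c g / d g f e c / g e c f d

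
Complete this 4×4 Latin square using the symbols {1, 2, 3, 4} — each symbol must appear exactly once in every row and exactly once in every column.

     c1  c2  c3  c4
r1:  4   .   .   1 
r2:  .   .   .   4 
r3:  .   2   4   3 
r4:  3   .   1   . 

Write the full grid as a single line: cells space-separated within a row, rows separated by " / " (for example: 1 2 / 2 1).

4 3 2 1 / 2 1 3 4 / 1 2 4 3 / 3 4 1 2

(r1,c2) = 3
(r1,c3) = 2
(r2,c2) = 1
(r2,c3) = 3
(r3,c1) = 1
(r4,c2) = 4
(r4,c4) = 2
(r2,c1) = 2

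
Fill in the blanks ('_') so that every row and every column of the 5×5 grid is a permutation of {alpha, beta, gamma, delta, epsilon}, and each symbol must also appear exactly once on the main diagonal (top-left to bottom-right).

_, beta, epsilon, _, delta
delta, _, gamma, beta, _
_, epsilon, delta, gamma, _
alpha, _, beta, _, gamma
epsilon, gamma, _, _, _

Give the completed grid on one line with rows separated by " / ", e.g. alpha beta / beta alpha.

row 1 has {beta,delta,epsilon}; column 1 has {alpha,delta,epsilon}; the diagonal has {delta} — only gamma is left for (r1,c1).
row 1 has {beta,gamma,delta,epsilon}; column 4 has {beta,gamma} — only alpha is left for (r1,c4).
row 2 has {beta,gamma,delta}; column 2 has {beta,gamma,epsilon}; the diagonal has {gamma,delta} — only alpha is left for (r2,c2).
row 2 has {alpha,beta,gamma,delta}; column 5 has {gamma,delta} — only epsilon is left for (r2,c5).
row 3 has {gamma,delta,epsilon}; column 1 has {alpha,gamma,delta,epsilon} — only beta is left for (r3,c1).
row 3 has {beta,gamma,delta,epsilon}; column 5 has {gamma,delta,epsilon} — only alpha is left for (r3,c5).
row 4 has {alpha,beta,gamma}; column 2 has {alpha,beta,gamma,epsilon} — only delta is left for (r4,c2).
row 4 has {alpha,beta,gamma,delta}; column 4 has {alpha,beta,gamma}; the diagonal has {alpha,gamma,delta} — only epsilon is left for (r4,c4).
row 5 has {gamma,epsilon}; column 3 has {beta,gamma,delta,epsilon} — only alpha is left for (r5,c3).
row 5 has {alpha,gamma,epsilon}; column 4 has {alpha,beta,gamma,epsilon} — only delta is left for (r5,c4).
row 5 has {alpha,gamma,delta,epsilon}; column 5 has {alpha,gamma,delta,epsilon}; the diagonal has {alpha,gamma,delta,epsilon} — only beta is left for (r5,c5).

gamma beta epsilon alpha delta / delta alpha gamma beta epsilon / beta epsilon delta gamma alpha / alpha delta beta epsilon gamma / epsilon gamma alpha delta beta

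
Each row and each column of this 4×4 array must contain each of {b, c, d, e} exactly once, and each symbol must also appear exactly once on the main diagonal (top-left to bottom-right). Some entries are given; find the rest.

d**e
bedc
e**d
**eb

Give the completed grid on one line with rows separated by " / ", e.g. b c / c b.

(r3,c3) = c
(r4,c1) = c
(r4,c2) = d
(r1,c3) = b
(r3,c2) = b
(r1,c2) = c

d c b e / b e d c / e b c d / c d e b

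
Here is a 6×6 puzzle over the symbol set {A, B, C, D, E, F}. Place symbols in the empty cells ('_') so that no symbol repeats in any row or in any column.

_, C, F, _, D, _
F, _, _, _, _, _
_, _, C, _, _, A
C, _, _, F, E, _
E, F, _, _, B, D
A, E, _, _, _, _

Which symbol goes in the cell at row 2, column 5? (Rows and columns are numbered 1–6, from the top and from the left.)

A

At row 1, column 1: row 1 has {C,D,F}; column 1 has {A,C,E,F}; that leaves B.
At row 1, column 6: row 1 has {B,C,D,F}; column 6 has {A,D}; that leaves E.
At row 3, column 1: row 3 has {A,C}; column 1 has {A,B,C,E,F}; that leaves D.
At row 3, column 2: row 3 has {A,C,D}; column 2 has {C,E,F}; that leaves B.
At row 3, column 4: row 3 has {A,B,C,D}; column 4 has {F}; that leaves E.
At row 3, column 5: row 3 has {A,B,C,D,E}; column 5 has {B,D,E}; that leaves F.
At row 4, column 6: row 4 has {C,E,F}; column 6 has {A,D,E}; that leaves B.
At row 5, column 3: row 5 has {B,D,E,F}; column 3 has {C,F}; that leaves A.
At row 5, column 4: row 5 has {A,B,D,E,F}; column 4 has {E,F}; that leaves C.
At row 6, column 5: row 6 has {A,E}; column 5 has {B,D,E,F}; that leaves C.
At row 6, column 6: row 6 has {A,C,E}; column 6 has {A,B,D,E}; that leaves F.
At row 1, column 4: row 1 has {B,C,D,E,F}; column 4 has {C,E,F}; that leaves A.
At row 2, column 5: row 2 has {F}; column 5 has {B,C,D,E,F}; that leaves A.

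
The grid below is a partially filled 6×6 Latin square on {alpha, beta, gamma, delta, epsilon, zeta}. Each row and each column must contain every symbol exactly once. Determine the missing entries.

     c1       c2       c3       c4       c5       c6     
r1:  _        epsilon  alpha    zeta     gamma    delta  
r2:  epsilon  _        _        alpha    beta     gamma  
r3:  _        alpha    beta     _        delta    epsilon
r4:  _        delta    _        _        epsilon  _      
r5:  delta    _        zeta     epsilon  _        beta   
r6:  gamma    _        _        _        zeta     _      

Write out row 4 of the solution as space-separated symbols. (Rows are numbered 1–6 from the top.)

alpha delta gamma beta epsilon zeta

(r1,c1) = beta
(r2,c2) = zeta
(r2,c3) = delta
(r3,c1) = zeta
(r3,c4) = gamma
(r4,c1) = alpha
(r4,c3) = gamma
(r4,c4) = beta
(r4,c6) = zeta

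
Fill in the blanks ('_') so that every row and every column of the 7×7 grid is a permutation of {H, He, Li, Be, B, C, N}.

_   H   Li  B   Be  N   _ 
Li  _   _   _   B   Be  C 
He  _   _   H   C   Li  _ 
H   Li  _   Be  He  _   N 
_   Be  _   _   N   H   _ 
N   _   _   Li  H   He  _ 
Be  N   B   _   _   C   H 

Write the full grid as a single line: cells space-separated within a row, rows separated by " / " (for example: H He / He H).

(r1,c1) = C
(r1,c7) = He
(r2,c2) = He
(r2,c4) = N
(r3,c2) = B
(r3,c7) = Be
(r4,c3) = C
(r4,c6) = B
(r5,c1) = B
(r5,c3) = He
(r5,c4) = C
(r5,c7) = Li
(r6,c2) = C
(r6,c3) = Be
(r6,c7) = B
(r7,c4) = He
(r7,c5) = Li
(r2,c3) = H
(r3,c3) = N

C H Li B Be N He / Li He H N B Be C / He B N H C Li Be / H Li C Be He B N / B Be He C N H Li / N C Be Li H He B / Be N B He Li C H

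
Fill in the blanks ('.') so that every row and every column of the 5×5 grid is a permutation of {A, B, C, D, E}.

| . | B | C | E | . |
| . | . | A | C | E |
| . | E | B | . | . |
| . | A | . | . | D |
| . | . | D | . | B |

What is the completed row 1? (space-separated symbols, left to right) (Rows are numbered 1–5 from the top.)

(r1,c5) = A
(r2,c2) = D
(r3,c5) = C
(r4,c3) = E
(r4,c4) = B
(r5,c2) = C
(r5,c4) = A
(r1,c1) = D

D B C E A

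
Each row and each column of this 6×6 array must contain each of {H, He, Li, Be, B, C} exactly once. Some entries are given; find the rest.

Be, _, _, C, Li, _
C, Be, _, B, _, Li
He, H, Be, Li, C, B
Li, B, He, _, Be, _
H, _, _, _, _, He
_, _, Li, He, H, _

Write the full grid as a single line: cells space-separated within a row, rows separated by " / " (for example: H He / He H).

Be He B C Li H / C Be H B He Li / He H Be Li C B / Li B He H Be C / H Li C Be B He / B C Li He H Be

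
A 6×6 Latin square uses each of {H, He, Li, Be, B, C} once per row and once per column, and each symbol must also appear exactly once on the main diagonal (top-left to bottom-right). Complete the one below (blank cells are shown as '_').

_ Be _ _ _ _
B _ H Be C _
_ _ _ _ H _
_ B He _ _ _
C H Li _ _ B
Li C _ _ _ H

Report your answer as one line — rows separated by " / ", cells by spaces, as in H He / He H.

He Be C H B Li / B Li H Be C He / Be He B Li H C / H B He C Li Be / C H Li He Be B / Li C Be B He H

(r1,c1): row 1 has {Be}; column 1 has {Li,B,C}; the diagonal has {H}, so it must be He.
(r2,c2): row 2 has {H,Be,B,C}; column 2 has {H,Be,B,C}; the diagonal has {H,He}, so it must be Li.
(r2,c6): row 2 has {H,Li,Be,B,C}; column 6 has {H,B}, so it must be He.
(r3,c1): row 3 has {H}; column 1 has {He,Li,B,C}, so it must be Be.
(r3,c2): row 3 has {H,Be}; column 2 has {H,Li,Be,B,C}, so it must be He.
(r4,c1): row 4 has {He,B}; column 1 has {He,Li,Be,B,C}, so it must be H.
(r4,c4): row 4 has {H,He,B}; column 4 has {Be}; the diagonal has {H,He,Li}, so it must be C.
(r5,c4): row 5 has {H,Li,B,C}; column 4 has {Be,C}, so it must be He.
(r5,c5): row 5 has {H,He,Li,B,C}; column 5 has {H,C}; the diagonal has {H,He,Li,C}, so it must be Be.
(r6,c4): row 6 has {H,Li,C}; column 4 has {He,Be,C}, so it must be B.
(r6,c5): row 6 has {H,Li,B,C}; column 5 has {H,Be,C}, so it must be He.
(r3,c3): row 3 has {H,He,Be}; column 3 has {H,He,Li}; the diagonal has {H,He,Li,Be,C}, so it must be B.
(r3,c4): row 3 has {H,He,Be,B}; column 4 has {He,Be,B,C}, so it must be Li.
(r3,c6): row 3 has {H,He,Li,Be,B}; column 6 has {H,He,B}, so it must be C.
(r4,c5): row 4 has {H,He,B,C}; column 5 has {H,He,Be,C}, so it must be Li.
(r4,c6): row 4 has {H,He,Li,B,C}; column 6 has {H,He,B,C}, so it must be Be.
(r6,c3): row 6 has {H,He,Li,B,C}; column 3 has {H,He,Li,B}, so it must be Be.
(r1,c3): row 1 has {He,Be}; column 3 has {H,He,Li,Be,B}, so it must be C.
(r1,c4): row 1 has {He,Be,C}; column 4 has {He,Li,Be,B,C}, so it must be H.
(r1,c5): row 1 has {H,He,Be,C}; column 5 has {H,He,Li,Be,C}, so it must be B.
(r1,c6): row 1 has {H,He,Be,B,C}; column 6 has {H,He,Be,B,C}, so it must be Li.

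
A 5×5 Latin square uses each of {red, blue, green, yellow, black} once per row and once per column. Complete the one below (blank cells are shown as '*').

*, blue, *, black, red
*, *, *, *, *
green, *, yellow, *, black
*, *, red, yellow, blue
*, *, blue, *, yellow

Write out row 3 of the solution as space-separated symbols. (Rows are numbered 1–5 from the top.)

(r1,c1) = yellow
(r1,c3) = green
(r2,c3) = black
(r2,c5) = green
(r3,c2) = red
(r3,c4) = blue

green red yellow blue black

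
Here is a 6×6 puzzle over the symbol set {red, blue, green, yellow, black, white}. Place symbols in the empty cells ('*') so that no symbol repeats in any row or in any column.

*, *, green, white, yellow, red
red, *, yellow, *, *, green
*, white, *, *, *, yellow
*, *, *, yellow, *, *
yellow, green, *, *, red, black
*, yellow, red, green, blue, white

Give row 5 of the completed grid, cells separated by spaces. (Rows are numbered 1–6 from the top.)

yellow green white blue red black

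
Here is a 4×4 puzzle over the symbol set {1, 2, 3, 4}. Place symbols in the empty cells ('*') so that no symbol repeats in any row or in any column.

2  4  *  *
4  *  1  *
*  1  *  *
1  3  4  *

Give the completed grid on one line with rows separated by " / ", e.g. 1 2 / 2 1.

2 4 3 1 / 4 2 1 3 / 3 1 2 4 / 1 3 4 2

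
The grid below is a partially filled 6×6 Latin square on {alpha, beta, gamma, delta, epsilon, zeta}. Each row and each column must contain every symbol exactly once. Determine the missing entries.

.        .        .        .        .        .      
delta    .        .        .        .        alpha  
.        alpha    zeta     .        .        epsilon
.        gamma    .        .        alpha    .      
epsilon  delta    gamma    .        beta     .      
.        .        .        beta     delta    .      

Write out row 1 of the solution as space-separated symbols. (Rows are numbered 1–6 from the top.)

row 3 has {alpha,epsilon,zeta}; column 5 has {alpha,beta,delta} — only gamma is left for (r3,c5).
row 5 has {beta,gamma,delta,epsilon}; column 6 has {alpha,epsilon} — only zeta is left for (r5,c6).
row 6 has {beta,delta}; column 6 has {alpha,epsilon,zeta} — only gamma is left for (r6,c6).
row 3 has {alpha,gamma,epsilon,zeta}; column 1 has {delta,epsilon} — only beta is left for (r3,c1).
row 3 has {alpha,beta,gamma,epsilon,zeta}; column 4 has {beta} — only delta is left for (r3,c4).
row 4 has {alpha,gamma}; column 1 has {beta,delta,epsilon} — only zeta is left for (r4,c1).
row 4 has {alpha,gamma,zeta}; column 4 has {beta,delta} — only epsilon is left for (r4,c4).
row 5 has {beta,gamma,delta,epsilon,zeta}; column 4 has {beta,delta,epsilon} — only alpha is left for (r5,c4).
row 6 has {beta,gamma,delta}; column 1 has {beta,delta,epsilon,zeta} — only alpha is left for (r6,c1).
row 6 has {alpha,beta,gamma,delta}; column 3 has {gamma,zeta} — only epsilon is left for (r6,c3).
row 1 is empty so far; column 1 has {alpha,beta,delta,epsilon,zeta} — only gamma is left for (r1,c1).
row 1 has {gamma}; column 4 has {alpha,beta,delta,epsilon} — only zeta is left for (r1,c4).
row 1 has {gamma,zeta}; column 5 has {alpha,beta,gamma,delta} — only epsilon is left for (r1,c5).
row 2 has {alpha,delta}; column 3 has {gamma,epsilon,zeta} — only beta is left for (r2,c3).
row 2 has {alpha,beta,delta}; column 4 has {alpha,beta,delta,epsilon,zeta} — only gamma is left for (r2,c4).
row 2 has {alpha,beta,gamma,delta}; column 5 has {alpha,beta,gamma,delta,epsilon} — only zeta is left for (r2,c5).
row 4 has {alpha,gamma,epsilon,zeta}; column 3 has {beta,gamma,epsilon,zeta} — only delta is left for (r4,c3).
row 4 has {alpha,gamma,delta,epsilon,zeta}; column 6 has {alpha,gamma,epsilon,zeta} — only beta is left for (r4,c6).
row 6 has {alpha,beta,gamma,delta,epsilon}; column 2 has {alpha,gamma,delta} — only zeta is left for (r6,c2).
row 1 has {gamma,epsilon,zeta}; column 2 has {alpha,gamma,delta,zeta} — only beta is left for (r1,c2).
row 1 has {beta,gamma,epsilon,zeta}; column 3 has {beta,gamma,delta,epsilon,zeta} — only alpha is left for (r1,c3).
row 1 has {alpha,beta,gamma,epsilon,zeta}; column 6 has {alpha,beta,gamma,epsilon,zeta} — only delta is left for (r1,c6).

gamma beta alpha zeta epsilon delta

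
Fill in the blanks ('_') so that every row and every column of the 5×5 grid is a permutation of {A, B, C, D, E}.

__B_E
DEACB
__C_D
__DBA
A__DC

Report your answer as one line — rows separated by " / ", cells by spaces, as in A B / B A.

(r1,c1) = C
(r1,c4) = A
(r3,c4) = E
(r4,c1) = E
(r4,c2) = C
(r5,c2) = B
(r5,c3) = E
(r1,c2) = D
(r3,c1) = B
(r3,c2) = A

C D B A E / D E A C B / B A C E D / E C D B A / A B E D C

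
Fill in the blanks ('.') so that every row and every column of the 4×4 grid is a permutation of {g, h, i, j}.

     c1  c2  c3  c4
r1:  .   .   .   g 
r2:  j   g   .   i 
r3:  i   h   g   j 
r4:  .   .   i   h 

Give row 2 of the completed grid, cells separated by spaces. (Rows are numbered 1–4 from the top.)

(r1,c1) = h
(r1,c3) = j
(r2,c3) = h

j g h i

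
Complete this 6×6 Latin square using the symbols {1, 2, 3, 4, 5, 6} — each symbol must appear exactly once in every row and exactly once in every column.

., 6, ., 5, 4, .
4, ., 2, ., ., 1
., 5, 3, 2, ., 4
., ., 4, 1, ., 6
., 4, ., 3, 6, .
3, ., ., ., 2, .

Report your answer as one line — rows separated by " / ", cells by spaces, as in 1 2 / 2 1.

(r1,c3) = 1
(r2,c2) = 3
(r2,c4) = 6
(r2,c5) = 5
(r3,c5) = 1
(r4,c2) = 2
(r4,c5) = 3
(r5,c3) = 5
(r5,c6) = 2
(r6,c2) = 1
(r6,c3) = 6
(r6,c4) = 4
(r6,c6) = 5
(r1,c1) = 2
(r1,c6) = 3
(r3,c1) = 6
(r4,c1) = 5
(r5,c1) = 1

2 6 1 5 4 3 / 4 3 2 6 5 1 / 6 5 3 2 1 4 / 5 2 4 1 3 6 / 1 4 5 3 6 2 / 3 1 6 4 2 5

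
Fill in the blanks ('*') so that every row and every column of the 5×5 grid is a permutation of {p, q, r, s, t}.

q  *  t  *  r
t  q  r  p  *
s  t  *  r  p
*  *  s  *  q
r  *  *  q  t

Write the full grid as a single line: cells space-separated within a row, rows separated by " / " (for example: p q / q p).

q p t s r / t q r p s / s t q r p / p r s t q / r s p q t

At row 1, column 4: row 1 has {q,r,t}; column 4 has {p,q,r}; that leaves s.
At row 2, column 5: row 2 has {p,q,r,t}; column 5 has {p,q,r,t}; that leaves s.
At row 3, column 3: row 3 has {p,r,s,t}; column 3 has {r,s,t}; that leaves q.
At row 4, column 1: row 4 has {q,s}; column 1 has {q,r,s,t}; that leaves p.
At row 4, column 2: row 4 has {p,q,s}; column 2 has {q,t}; that leaves r.
At row 4, column 4: row 4 has {p,q,r,s}; column 4 has {p,q,r,s}; that leaves t.
At row 5, column 3: row 5 has {q,r,t}; column 3 has {q,r,s,t}; that leaves p.
At row 1, column 2: row 1 has {q,r,s,t}; column 2 has {q,r,t}; that leaves p.
At row 5, column 2: row 5 has {p,q,r,t}; column 2 has {p,q,r,t}; that leaves s.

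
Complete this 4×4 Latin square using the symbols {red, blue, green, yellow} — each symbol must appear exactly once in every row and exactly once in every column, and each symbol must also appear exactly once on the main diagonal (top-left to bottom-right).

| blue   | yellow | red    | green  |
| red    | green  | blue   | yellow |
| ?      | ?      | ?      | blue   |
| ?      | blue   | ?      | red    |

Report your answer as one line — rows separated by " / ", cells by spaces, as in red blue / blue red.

blue yellow red green / red green blue yellow / green red yellow blue / yellow blue green red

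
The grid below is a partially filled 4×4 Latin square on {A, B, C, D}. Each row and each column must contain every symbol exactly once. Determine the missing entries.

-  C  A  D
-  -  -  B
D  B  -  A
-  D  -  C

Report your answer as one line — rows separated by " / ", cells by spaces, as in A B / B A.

B C A D / C A D B / D B C A / A D B C

Cell (r1,c1): row 1 has {A,C,D}; column 1 has {D} → B.
Cell (r2,c2): row 2 has {B}; column 2 has {B,C,D} → A.
Cell (r3,c3): row 3 has {A,B,D}; column 3 has {A} → C.
Cell (r4,c1): row 4 has {C,D}; column 1 has {B,D} → A.
Cell (r4,c3): row 4 has {A,C,D}; column 3 has {A,C} → B.
Cell (r2,c1): row 2 has {A,B}; column 1 has {A,B,D} → C.
Cell (r2,c3): row 2 has {A,B,C}; column 3 has {A,B,C} → D.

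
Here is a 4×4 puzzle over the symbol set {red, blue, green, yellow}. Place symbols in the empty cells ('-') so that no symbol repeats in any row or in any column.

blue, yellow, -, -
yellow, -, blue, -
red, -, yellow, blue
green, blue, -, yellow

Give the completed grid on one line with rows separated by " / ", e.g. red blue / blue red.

blue yellow green red / yellow red blue green / red green yellow blue / green blue red yellow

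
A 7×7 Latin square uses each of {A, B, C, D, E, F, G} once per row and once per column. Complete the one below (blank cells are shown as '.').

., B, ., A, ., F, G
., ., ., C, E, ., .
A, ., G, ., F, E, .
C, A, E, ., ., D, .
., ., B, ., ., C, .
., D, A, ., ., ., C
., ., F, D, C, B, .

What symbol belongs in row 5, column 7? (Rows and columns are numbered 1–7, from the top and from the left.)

E

(r1,c5) = D
(r2,c3) = D
(r3,c2) = C
(r3,c4) = B
(r3,c7) = D
(r6,c6) = G
(r1,c1) = E
(r1,c3) = C
(r2,c6) = A
(r6,c5) = B
(r7,c1) = G
(r7,c2) = E
(r7,c7) = A
(r4,c5) = G
(r5,c5) = A
(r6,c1) = F
(r6,c4) = E
(r2,c1) = B
(r2,c7) = F
(r4,c4) = F
(r4,c7) = B
(r5,c1) = D
(r5,c4) = G
(r5,c7) = E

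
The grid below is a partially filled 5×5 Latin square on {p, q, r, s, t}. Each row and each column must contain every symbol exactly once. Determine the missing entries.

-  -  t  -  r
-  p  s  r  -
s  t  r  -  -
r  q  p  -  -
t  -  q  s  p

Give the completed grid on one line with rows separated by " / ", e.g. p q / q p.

p s t q r / q p s r t / s t r p q / r q p t s / t r q s p

(r1,c2) = s
(r2,c1) = q
(r2,c5) = t
(r3,c5) = q
(r4,c4) = t
(r4,c5) = s
(r5,c2) = r
(r1,c1) = p
(r1,c4) = q
(r3,c4) = p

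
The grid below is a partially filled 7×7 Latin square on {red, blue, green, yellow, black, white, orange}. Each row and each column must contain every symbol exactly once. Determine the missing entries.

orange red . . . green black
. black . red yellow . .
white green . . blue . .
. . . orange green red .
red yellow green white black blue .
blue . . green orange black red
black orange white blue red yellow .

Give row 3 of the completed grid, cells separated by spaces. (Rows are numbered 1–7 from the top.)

white green red black blue orange yellow

(r1,c4) = yellow
(r1,c5) = white
(r2,c1) = green
(r3,c4) = black
(r3,c6) = orange
(r3,c7) = yellow
(r4,c1) = yellow
(r5,c7) = orange
(r6,c2) = white
(r6,c3) = yellow
(r7,c7) = green
(r1,c3) = blue
(r2,c3) = orange
(r2,c6) = white
(r2,c7) = blue
(r3,c3) = red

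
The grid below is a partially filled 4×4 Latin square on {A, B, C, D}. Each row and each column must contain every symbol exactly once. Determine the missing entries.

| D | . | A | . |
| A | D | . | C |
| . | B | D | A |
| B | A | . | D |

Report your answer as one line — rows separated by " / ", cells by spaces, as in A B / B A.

D C A B / A D B C / C B D A / B A C D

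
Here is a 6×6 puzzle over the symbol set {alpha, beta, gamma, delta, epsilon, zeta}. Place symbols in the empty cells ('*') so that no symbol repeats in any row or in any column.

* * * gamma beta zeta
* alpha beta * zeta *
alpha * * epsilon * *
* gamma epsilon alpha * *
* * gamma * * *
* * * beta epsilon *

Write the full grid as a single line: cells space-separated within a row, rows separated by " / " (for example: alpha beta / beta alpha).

(r2,c4) = delta
(r4,c5) = delta
(r4,c6) = beta
(r5,c4) = zeta
(r5,c5) = alpha
(r3,c5) = gamma
(r3,c6) = delta
(r4,c1) = zeta
(r5,c6) = epsilon
(r2,c6) = gamma
(r3,c3) = zeta
(r6,c6) = alpha
(r2,c1) = epsilon
(r3,c2) = beta
(r5,c2) = delta
(r6,c2) = zeta
(r6,c3) = delta
(r1,c1) = delta
(r1,c2) = epsilon
(r1,c3) = alpha
(r5,c1) = beta
(r6,c1) = gamma

delta epsilon alpha gamma beta zeta / epsilon alpha beta delta zeta gamma / alpha beta zeta epsilon gamma delta / zeta gamma epsilon alpha delta beta / beta delta gamma zeta alpha epsilon / gamma zeta delta beta epsilon alpha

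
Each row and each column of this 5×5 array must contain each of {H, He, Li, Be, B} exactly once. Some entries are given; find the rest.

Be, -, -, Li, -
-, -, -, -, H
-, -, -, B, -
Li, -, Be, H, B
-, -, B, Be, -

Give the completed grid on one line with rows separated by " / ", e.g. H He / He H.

Be B H Li He / B Be Li He H / H Li He B Be / Li He Be H B / He H B Be Li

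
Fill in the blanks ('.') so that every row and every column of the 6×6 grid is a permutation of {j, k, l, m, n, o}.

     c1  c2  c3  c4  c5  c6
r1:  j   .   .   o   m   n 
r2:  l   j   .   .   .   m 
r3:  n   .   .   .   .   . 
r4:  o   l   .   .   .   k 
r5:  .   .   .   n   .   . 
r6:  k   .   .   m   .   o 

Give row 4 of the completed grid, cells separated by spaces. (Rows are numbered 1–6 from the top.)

o l m j n k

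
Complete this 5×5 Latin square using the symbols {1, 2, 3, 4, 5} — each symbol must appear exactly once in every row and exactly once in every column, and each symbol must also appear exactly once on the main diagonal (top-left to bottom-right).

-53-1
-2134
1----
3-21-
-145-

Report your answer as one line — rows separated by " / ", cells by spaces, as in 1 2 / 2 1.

(r1,c1): row 1 has {1,3,5}; column 1 has {1,3}; the diagonal has {1,2}, so it must be 4.
(r1,c4): row 1 has {1,3,4,5}; column 4 has {1,3,5}, so it must be 2.
(r2,c1): row 2 has {1,2,3,4}; column 1 has {1,3,4}, so it must be 5.
(r3,c3): row 3 has {1}; column 3 has {1,2,3,4}; the diagonal has {1,2,4}, so it must be 5.
(r3,c4): row 3 has {1,5}; column 4 has {1,2,3,5}, so it must be 4.
(r4,c2): row 4 has {1,2,3}; column 2 has {1,2,5}, so it must be 4.
(r4,c5): row 4 has {1,2,3,4}; column 5 has {1,4}, so it must be 5.
(r5,c1): row 5 has {1,4,5}; column 1 has {1,3,4,5}, so it must be 2.
(r5,c5): row 5 has {1,2,4,5}; column 5 has {1,4,5}; the diagonal has {1,2,4,5}, so it must be 3.
(r3,c2): row 3 has {1,4,5}; column 2 has {1,2,4,5}, so it must be 3.
(r3,c5): row 3 has {1,3,4,5}; column 5 has {1,3,4,5}, so it must be 2.

4 5 3 2 1 / 5 2 1 3 4 / 1 3 5 4 2 / 3 4 2 1 5 / 2 1 4 5 3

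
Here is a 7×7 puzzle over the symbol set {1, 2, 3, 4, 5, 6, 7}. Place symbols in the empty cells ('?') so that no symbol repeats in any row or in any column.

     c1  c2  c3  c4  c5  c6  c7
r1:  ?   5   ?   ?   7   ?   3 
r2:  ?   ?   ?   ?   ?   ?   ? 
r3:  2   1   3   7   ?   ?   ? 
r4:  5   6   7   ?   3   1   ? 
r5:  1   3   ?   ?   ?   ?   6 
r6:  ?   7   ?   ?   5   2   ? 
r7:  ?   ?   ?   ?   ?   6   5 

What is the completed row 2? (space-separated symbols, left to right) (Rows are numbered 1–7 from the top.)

4 2 6 5 1 3 7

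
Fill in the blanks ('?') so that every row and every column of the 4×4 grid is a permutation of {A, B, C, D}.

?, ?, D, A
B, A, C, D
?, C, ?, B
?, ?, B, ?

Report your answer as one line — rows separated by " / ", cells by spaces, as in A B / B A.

C B D A / B A C D / D C A B / A D B C

Cell (r1,c1): row 1 has {A,D}; column 1 has {B} → C.
Cell (r1,c2): row 1 has {A,C,D}; column 2 has {A,C} → B.
Cell (r3,c3): row 3 has {B,C}; column 3 has {B,C,D} → A.
Cell (r4,c2): row 4 has {B}; column 2 has {A,B,C} → D.
Cell (r4,c4): row 4 has {B,D}; column 4 has {A,B,D} → C.
Cell (r3,c1): row 3 has {A,B,C}; column 1 has {B,C} → D.
Cell (r4,c1): row 4 has {B,C,D}; column 1 has {B,C,D} → A.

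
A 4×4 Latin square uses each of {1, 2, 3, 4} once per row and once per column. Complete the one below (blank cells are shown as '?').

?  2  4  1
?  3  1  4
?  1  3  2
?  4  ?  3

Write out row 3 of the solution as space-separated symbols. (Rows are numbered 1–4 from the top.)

At row 1, column 1: row 1 has {1,2,4}; column 1 is empty so far; that leaves 3.
At row 2, column 1: row 2 has {1,3,4}; column 1 has {3}; that leaves 2.
At row 3, column 1: row 3 has {1,2,3}; column 1 has {2,3}; that leaves 4.

4 1 3 2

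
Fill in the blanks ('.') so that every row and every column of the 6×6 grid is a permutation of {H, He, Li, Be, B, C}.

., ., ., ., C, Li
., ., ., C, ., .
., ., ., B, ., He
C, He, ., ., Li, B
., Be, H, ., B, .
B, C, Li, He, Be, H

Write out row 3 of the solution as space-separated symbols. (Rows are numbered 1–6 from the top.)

(r2,c6): row 2 has {C}; column 6 has {H,He,Li,B}, so it must be Be.
(r3,c5): row 3 has {He,B}; column 5 has {Li,Be,B,C}, so it must be H.
(r4,c3): row 4 has {He,Li,B,C}; column 3 has {H,Li}, so it must be Be.
(r4,c4): row 4 has {He,Li,Be,B,C}; column 4 has {He,B,C}, so it must be H.
(r5,c4): row 5 has {H,Be,B}; column 4 has {H,He,B,C}, so it must be Li.
(r5,c6): row 5 has {H,Li,Be,B}; column 6 has {H,He,Li,Be,B}, so it must be C.
(r1,c4): row 1 has {Li,C}; column 4 has {H,He,Li,B,C}, so it must be Be.
(r2,c5): row 2 has {Be,C}; column 5 has {H,Li,Be,B,C}, so it must be He.
(r3,c2): row 3 has {H,He,B}; column 2 has {He,Be,C}, so it must be Li.
(r3,c3): row 3 has {H,He,Li,B}; column 3 has {H,Li,Be}, so it must be C.
(r5,c1): row 5 has {H,Li,Be,B,C}; column 1 has {B,C}, so it must be He.
(r1,c1): row 1 has {Li,Be,C}; column 1 has {He,B,C}, so it must be H.
(r1,c2): row 1 has {H,Li,Be,C}; column 2 has {He,Li,Be,C}, so it must be B.
(r1,c3): row 1 has {H,Li,Be,B,C}; column 3 has {H,Li,Be,C}, so it must be He.
(r2,c1): row 2 has {He,Be,C}; column 1 has {H,He,B,C}, so it must be Li.
(r2,c2): row 2 has {He,Li,Be,C}; column 2 has {He,Li,Be,B,C}, so it must be H.
(r2,c3): row 2 has {H,He,Li,Be,C}; column 3 has {H,He,Li,Be,C}, so it must be B.
(r3,c1): row 3 has {H,He,Li,B,C}; column 1 has {H,He,Li,B,C}, so it must be Be.

Be Li C B H He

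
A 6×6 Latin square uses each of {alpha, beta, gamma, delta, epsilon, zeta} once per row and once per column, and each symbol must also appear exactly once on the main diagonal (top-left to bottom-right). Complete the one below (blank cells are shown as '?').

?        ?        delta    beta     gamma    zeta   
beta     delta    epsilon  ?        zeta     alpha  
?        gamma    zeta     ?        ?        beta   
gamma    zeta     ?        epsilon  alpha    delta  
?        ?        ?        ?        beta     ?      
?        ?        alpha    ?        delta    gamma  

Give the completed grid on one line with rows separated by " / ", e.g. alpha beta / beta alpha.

alpha epsilon delta beta gamma zeta / beta delta epsilon gamma zeta alpha / delta gamma zeta alpha epsilon beta / gamma zeta beta epsilon alpha delta / zeta alpha gamma delta beta epsilon / epsilon beta alpha zeta delta gamma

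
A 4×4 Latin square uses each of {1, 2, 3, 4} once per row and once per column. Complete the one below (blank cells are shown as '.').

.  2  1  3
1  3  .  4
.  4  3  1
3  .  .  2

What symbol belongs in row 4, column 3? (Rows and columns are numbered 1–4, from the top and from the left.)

4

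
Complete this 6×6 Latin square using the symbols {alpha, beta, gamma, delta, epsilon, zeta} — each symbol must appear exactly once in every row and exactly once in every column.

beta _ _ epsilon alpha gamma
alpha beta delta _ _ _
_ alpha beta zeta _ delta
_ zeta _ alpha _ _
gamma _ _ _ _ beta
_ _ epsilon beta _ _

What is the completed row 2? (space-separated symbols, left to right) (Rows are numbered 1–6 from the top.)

alpha beta delta gamma epsilon zeta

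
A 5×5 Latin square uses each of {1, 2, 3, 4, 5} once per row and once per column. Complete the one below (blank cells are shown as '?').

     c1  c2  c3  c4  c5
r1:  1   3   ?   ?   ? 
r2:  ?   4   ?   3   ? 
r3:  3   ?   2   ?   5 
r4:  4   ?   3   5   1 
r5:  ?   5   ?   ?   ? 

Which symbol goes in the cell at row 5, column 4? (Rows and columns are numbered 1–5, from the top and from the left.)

(r2,c5): row 2 has {3,4}; column 5 has {1,5}, so it must be 2.
(r3,c2): row 3 has {2,3,5}; column 2 has {3,4,5}, so it must be 1.
(r3,c4): row 3 has {1,2,3,5}; column 4 has {3,5}, so it must be 4.
(r4,c2): row 4 has {1,3,4,5}; column 2 has {1,3,4,5}, so it must be 2.
(r5,c1): row 5 has {5}; column 1 has {1,3,4}, so it must be 2.
(r5,c4): row 5 has {2,5}; column 4 has {3,4,5}, so it must be 1.

1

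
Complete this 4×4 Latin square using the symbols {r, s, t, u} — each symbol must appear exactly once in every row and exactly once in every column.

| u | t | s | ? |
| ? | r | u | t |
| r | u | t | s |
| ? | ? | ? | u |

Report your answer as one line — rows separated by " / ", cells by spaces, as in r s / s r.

u t s r / s r u t / r u t s / t s r u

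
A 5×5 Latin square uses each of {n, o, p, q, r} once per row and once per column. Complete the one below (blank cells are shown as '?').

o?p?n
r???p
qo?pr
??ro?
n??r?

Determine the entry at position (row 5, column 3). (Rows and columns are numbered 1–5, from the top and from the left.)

q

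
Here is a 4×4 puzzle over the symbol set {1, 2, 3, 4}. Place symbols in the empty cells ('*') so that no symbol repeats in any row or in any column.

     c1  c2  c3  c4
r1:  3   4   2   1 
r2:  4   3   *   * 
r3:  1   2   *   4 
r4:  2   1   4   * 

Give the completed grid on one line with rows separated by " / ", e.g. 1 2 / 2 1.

(r2,c3) = 1
(r2,c4) = 2
(r3,c3) = 3
(r4,c4) = 3

3 4 2 1 / 4 3 1 2 / 1 2 3 4 / 2 1 4 3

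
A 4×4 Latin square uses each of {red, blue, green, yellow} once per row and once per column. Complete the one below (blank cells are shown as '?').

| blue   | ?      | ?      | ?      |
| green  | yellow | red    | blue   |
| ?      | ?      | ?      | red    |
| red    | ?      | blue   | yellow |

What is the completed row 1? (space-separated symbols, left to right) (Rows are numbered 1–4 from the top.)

blue red yellow green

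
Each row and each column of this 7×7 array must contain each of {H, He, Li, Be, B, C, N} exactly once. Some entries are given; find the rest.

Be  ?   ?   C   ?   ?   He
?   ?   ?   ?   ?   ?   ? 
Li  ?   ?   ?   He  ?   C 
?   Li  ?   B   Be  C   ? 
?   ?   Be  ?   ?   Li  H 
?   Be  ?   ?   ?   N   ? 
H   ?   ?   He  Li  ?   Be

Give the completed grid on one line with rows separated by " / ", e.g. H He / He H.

At row 4, column 7: row 4 has {Li,Be,B,C}; column 7 has {H,He,Be,C}; that leaves N.
At row 5, column 4: row 5 has {H,Li,Be}; column 4 has {He,B,C}; that leaves N.
At row 7, column 6: row 7 has {H,He,Li,Be}; column 6 has {Li,C,N}; that leaves B.
At row 1, column 6: row 1 has {He,Be,C}; column 6 has {Li,B,C,N}; that leaves H.
At row 3, column 6: row 3 has {He,Li,C}; column 6 has {H,Li,B,C,N}; that leaves Be.
At row 4, column 1: row 4 has {Li,Be,B,C,N}; column 1 has {H,Li,Be}; that leaves He.
At row 4, column 3: row 4 has {He,Li,Be,B,C,N}; column 3 has {Be}; that leaves H.
At row 2, column 6: row 2 is empty so far; column 6 has {H,Li,Be,B,C,N}; that leaves He.
At row 3, column 4: row 3 has {He,Li,Be,C}; column 4 has {He,B,C,N}; that leaves H.
At row 6, column 4: row 6 has {Be,N}; column 4 has {H,He,B,C,N}; that leaves Li.
At row 6, column 7: row 6 has {Li,Be,N}; column 7 has {H,He,Be,C,N}; that leaves B.
At row 2, column 4: row 2 has {He}; column 4 has {H,He,Li,B,C,N}; that leaves Be.
At row 2, column 7: row 2 has {He,Be}; column 7 has {H,He,Be,B,C,N}; that leaves Li.
At row 6, column 1: row 6 has {Li,Be,B,N}; column 1 has {H,He,Li,Be}; that leaves C.
At row 6, column 3: row 6 has {Li,Be,B,C,N}; column 3 has {H,Be}; that leaves He.
At row 6, column 5: row 6 has {He,Li,Be,B,C,N}; column 5 has {He,Li,Be}; that leaves H.
At row 5, column 1: row 5 has {H,Li,Be,N}; column 1 has {H,He,Li,Be,C}; that leaves B.
At row 5, column 5: row 5 has {H,Li,Be,B,N}; column 5 has {H,He,Li,Be}; that leaves C.
At row 2, column 1: row 2 has {He,Li,Be}; column 1 has {H,He,Li,Be,B,C}; that leaves N.
At row 2, column 5: row 2 has {He,Li,Be,N}; column 5 has {H,He,Li,Be,C}; that leaves B.
At row 5, column 2: row 5 has {H,Li,Be,B,C,N}; column 2 has {Li,Be}; that leaves He.
At row 1, column 5: row 1 has {H,He,Be,C}; column 5 has {H,He,Li,Be,B,C}; that leaves N.
At row 2, column 3: row 2 has {He,Li,Be,B,N}; column 3 has {H,He,Be}; that leaves C.
At row 7, column 3: row 7 has {H,He,Li,Be,B}; column 3 has {H,He,Be,C}; that leaves N.
At row 1, column 2: row 1 has {H,He,Be,C,N}; column 2 has {He,Li,Be}; that leaves B.
At row 1, column 3: row 1 has {H,He,Be,B,C,N}; column 3 has {H,He,Be,C,N}; that leaves Li.
At row 2, column 2: row 2 has {He,Li,Be,B,C,N}; column 2 has {He,Li,Be,B}; that leaves H.
At row 3, column 2: row 3 has {H,He,Li,Be,C}; column 2 has {H,He,Li,Be,B}; that leaves N.
At row 3, column 3: row 3 has {H,He,Li,Be,C,N}; column 3 has {H,He,Li,Be,C,N}; that leaves B.
At row 7, column 2: row 7 has {H,He,Li,Be,B,N}; column 2 has {H,He,Li,Be,B,N}; that leaves C.

Be B Li C N H He / N H C Be B He Li / Li N B H He Be C / He Li H B Be C N / B He Be N C Li H / C Be He Li H N B / H C N He Li B Be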